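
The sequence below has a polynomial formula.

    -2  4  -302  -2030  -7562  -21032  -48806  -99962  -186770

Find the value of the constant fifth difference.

Δ: 6, -306, -1728, -5532, -13470, -27774, -51156, -86808
Δ²: -312, -1422, -3804, -7938, -14304, -23382, -35652
Δ³: -1110, -2382, -4134, -6366, -9078, -12270
Δ⁴: -1272, -1752, -2232, -2712, -3192
Δ⁵: -480, -480, -480, -480

-480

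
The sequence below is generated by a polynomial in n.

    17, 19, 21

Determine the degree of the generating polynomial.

1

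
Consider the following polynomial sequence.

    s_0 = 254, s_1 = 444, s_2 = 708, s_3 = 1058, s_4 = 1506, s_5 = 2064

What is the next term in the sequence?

2744

First differences: 190 , 264 , 350 , 448 , 558
Second differences: 74 , 86 , 98 , 110
Third differences: 12 , 12 , 12
Third differences constant at 12.
110 + 12 = 122;  558 + 122 = 680;  2064 + 680 = 2744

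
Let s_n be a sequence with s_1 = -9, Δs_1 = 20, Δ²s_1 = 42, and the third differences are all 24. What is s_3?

73

Build the table forward from the leading diagonal:
Δ³: 24  24  24
Δ²: 42  66  90
Δ: 20  62  128
s: -9  11  73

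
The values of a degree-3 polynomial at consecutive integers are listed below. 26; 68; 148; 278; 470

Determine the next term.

First differences: 42, 80, 130, 192
Second differences: 38, 50, 62
Third differences: 12, 12
The third differences are constant (12).
62 + 12 = 74;  192 + 74 = 266;  470 + 266 = 736

736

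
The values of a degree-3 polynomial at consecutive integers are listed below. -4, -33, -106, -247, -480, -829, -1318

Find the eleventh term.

First differences: -29, -73, -141, -233, -349, -489
Second differences: -44, -68, -92, -116, -140
Third differences: -24, -24, -24, -24
Third differences constant at -24.
-140 − 24 = -164;  -489 − 164 = -653;  -1318 − 653 = -1971
-164 − 24 = -188;  -653 − 188 = -841;  -1971 − 841 = -2812
-188 − 24 = -212;  -841 − 212 = -1053;  -2812 − 1053 = -3865
-212 − 24 = -236;  -1053 − 236 = -1289;  -3865 − 1289 = -5154

-5154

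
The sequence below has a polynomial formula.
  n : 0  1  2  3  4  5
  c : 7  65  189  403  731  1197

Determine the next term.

58  124  214  328  466
66  90  114  138
24  24  24
Third differences constant at 24.
138 + 24 = 162;  466 + 162 = 628;  1197 + 628 = 1825

1825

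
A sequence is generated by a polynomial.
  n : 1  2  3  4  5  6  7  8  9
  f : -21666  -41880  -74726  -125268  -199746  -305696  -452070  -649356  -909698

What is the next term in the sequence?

-20214  -32846  -50542  -74478  -105950  -146374  -197286  -260342
-12632  -17696  -23936  -31472  -40424  -50912  -63056
-5064  -6240  -7536  -8952  -10488  -12144
-1176  -1296  -1416  -1536  -1656
-120  -120  -120  -120
The fifth differences are constant (-120).
-1656 − 120 = -1776;  -12144 − 1776 = -13920;  -63056 − 13920 = -76976;  -260342 − 76976 = -337318;  -909698 − 337318 = -1247016

-1247016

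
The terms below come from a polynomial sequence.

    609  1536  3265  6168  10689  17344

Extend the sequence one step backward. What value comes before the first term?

Δ: 927  1729  2903  4521  6655
Δ²: 802  1174  1618  2134
Δ³: 372  444  516
Δ⁴: 72  72
The fourth differences are constant at 72.
Work back: 372 − 72 = 300;  802 − 300 = 502;  927 − 502 = 425;  609 − 425 = 184

184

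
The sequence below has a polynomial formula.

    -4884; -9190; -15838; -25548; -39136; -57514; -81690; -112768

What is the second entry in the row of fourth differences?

First differences: -4306, -6648, -9710, -13588, -18378, -24176, -31078
Second differences: -2342, -3062, -3878, -4790, -5798, -6902
Third differences: -720, -816, -912, -1008, -1104
Fourth differences: -96, -96, -96, -96

-96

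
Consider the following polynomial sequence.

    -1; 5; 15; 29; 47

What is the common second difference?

4

D1: 6, 10, 14, 18
D2: 4, 4, 4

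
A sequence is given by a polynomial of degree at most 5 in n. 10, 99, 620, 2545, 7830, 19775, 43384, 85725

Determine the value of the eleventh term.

First differences: 89  521  1925  5285  11945  23609  42341
Second differences: 432  1404  3360  6660  11664  18732
Third differences: 972  1956  3300  5004  7068
Fourth differences: 984  1344  1704  2064
Fifth differences: 360  360  360
Constant fifth difference = 360, so extend:
2064 + 360 = 2424;  7068 + 2424 = 9492;  18732 + 9492 = 28224;  42341 + 28224 = 70565;  85725 + 70565 = 156290
2424 + 360 = 2784;  9492 + 2784 = 12276;  28224 + 12276 = 40500;  70565 + 40500 = 111065;  156290 + 111065 = 267355
2784 + 360 = 3144;  12276 + 3144 = 15420;  40500 + 15420 = 55920;  111065 + 55920 = 166985;  267355 + 166985 = 434340

434340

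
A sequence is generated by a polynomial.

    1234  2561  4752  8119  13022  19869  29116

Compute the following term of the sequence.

1327  2191  3367  4903  6847  9247
864  1176  1536  1944  2400
312  360  408  456
48  48  48
The fourth differences are constant (48).
456 + 48 = 504;  2400 + 504 = 2904;  9247 + 2904 = 12151;  29116 + 12151 = 41267

41267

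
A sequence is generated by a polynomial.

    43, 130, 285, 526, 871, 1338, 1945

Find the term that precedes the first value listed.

Δ: 87  155  241  345  467  607
Δ²: 68  86  104  122  140
Δ³: 18  18  18  18
The third differences are constant at 18.
Work back: 68 − 18 = 50;  87 − 50 = 37;  43 − 37 = 6

6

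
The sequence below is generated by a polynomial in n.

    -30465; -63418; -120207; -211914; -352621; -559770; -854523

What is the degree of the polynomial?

D1: -32953, -56789, -91707, -140707, -207149, -294753
D2: -23836, -34918, -49000, -66442, -87604
D3: -11082, -14082, -17442, -21162
D4: -3000, -3360, -3720
D5: -360, -360
The fifth differences are constant, so the polynomial has degree 5.

5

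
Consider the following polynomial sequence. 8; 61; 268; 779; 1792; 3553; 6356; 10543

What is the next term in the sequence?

16504

Δ: 53 , 207 , 511 , 1013 , 1761 , 2803 , 4187
Δ²: 154 , 304 , 502 , 748 , 1042 , 1384
Δ³: 150 , 198 , 246 , 294 , 342
Δ⁴: 48 , 48 , 48 , 48
Constant fourth difference = 48, so extend:
342 + 48 = 390;  1384 + 390 = 1774;  4187 + 1774 = 5961;  10543 + 5961 = 16504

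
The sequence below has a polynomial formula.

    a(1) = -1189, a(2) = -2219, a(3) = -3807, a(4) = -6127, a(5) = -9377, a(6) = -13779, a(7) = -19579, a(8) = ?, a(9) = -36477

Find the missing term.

-27047

Using the first 7 terms:
Δ: -1030  -1588  -2320  -3250  -4402  -5800
Δ²: -558  -732  -930  -1152  -1398
Δ³: -174  -198  -222  -246
Δ⁴: -24  -24  -24
Constant fourth difference = -24.
Extend forward: -246 − 24 = -270;  -1398 − 270 = -1668;  -5800 − 1668 = -7468;  -19579 − 7468 = -27047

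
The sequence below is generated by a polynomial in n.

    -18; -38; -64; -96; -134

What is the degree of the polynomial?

D1: -20, -26, -32, -38
D2: -6, -6, -6
The second differences are constant, so the polynomial has degree 2.

2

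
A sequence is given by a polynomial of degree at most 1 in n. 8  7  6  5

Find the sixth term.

-1 , -1 , -1
First differences constant at -1.
5 − 1 = 4
4 − 1 = 3

3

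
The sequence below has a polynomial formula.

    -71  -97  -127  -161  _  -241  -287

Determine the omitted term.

Using the first 4 terms:
Δ: -26  -30  -34
Δ²: -4  -4
Constant second difference = -4.
Extend forward: -34 − 4 = -38;  -161 − 38 = -199

-199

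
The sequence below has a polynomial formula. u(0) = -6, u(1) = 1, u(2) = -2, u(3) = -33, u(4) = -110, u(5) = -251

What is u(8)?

7  -3  -31  -77  -141
-10  -28  -46  -64
-18  -18  -18
Constant third difference = -18, so extend:
-64 − 18 = -82;  -141 − 82 = -223;  -251 − 223 = -474
-82 − 18 = -100;  -223 − 100 = -323;  -474 − 323 = -797
-100 − 18 = -118;  -323 − 118 = -441;  -797 − 441 = -1238

-1238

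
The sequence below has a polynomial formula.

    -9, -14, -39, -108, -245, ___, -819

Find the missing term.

Using the first 5 terms:
Δ: -5  -25  -69  -137
Δ²: -20  -44  -68
Δ³: -24  -24
Constant third difference = -24.
Extend forward: -68 − 24 = -92;  -137 − 92 = -229;  -245 − 229 = -474

-474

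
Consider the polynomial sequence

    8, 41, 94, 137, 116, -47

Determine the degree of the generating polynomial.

4

33, 53, 43, -21, -163
20, -10, -64, -142
-30, -54, -78
-24, -24
The fourth differences are constant, so the polynomial has degree 4.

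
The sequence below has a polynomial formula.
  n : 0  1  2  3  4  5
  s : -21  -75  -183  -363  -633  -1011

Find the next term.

-1515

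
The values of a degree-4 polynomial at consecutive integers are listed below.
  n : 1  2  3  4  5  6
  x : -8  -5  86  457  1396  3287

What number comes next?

6610

3  91  371  939  1891
88  280  568  952
192  288  384
96  96
The fourth differences are constant (96).
384 + 96 = 480;  952 + 480 = 1432;  1891 + 1432 = 3323;  3287 + 3323 = 6610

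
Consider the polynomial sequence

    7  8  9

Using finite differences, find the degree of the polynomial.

1

First differences: 1, 1
The first differences are constant, so the polynomial has degree 1.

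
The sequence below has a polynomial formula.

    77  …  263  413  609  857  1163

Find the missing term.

Using the last 5 terms:
First differences: 150  196  248  306
Second differences: 46  52  58
Third differences: 6  6
Constant third difference = 6.
Extend backward: 46 − 6 = 40;  150 − 40 = 110;  263 − 110 = 153

153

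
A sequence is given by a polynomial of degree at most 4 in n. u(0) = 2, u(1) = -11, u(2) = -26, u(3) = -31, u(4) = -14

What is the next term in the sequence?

D1: -13  -15  -5  17
D2: -2  10  22
D3: 12  12
The third differences are constant (12).
22 + 12 = 34;  17 + 34 = 51;  -14 + 51 = 37

37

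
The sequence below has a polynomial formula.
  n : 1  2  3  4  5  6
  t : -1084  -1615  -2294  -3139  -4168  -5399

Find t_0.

-683

D1: -531  -679  -845  -1029  -1231
D2: -148  -166  -184  -202
D3: -18  -18  -18
The third differences are constant at -18.
Work back: -148 + 18 = -130;  -531 + 130 = -401;  -1084 + 401 = -683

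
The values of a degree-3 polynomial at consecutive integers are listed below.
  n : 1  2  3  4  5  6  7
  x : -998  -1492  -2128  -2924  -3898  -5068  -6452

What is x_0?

-628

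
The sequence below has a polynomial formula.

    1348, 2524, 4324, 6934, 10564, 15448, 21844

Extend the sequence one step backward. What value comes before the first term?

634

D1: 1176  1800  2610  3630  4884  6396
D2: 624  810  1020  1254  1512
D3: 186  210  234  258
D4: 24  24  24
The fourth differences are constant at 24.
Work back: 186 − 24 = 162;  624 − 162 = 462;  1176 − 462 = 714;  1348 − 714 = 634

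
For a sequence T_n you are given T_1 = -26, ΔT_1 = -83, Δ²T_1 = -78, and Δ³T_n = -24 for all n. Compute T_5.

Build the table forward from the leading diagonal:
Δ³: -24  -24  -24  -24  -24
Δ²: -78  -102  -126  -150  -174
Δ: -83  -161  -263  -389  -539
T: -26  -109  -270  -533  -922

-922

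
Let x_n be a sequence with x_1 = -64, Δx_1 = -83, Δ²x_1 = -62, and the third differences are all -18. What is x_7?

Build the table forward from the leading diagonal:
D3: -18, -18, -18, -18, -18, -18, -18
D2: -62, -80, -98, -116, -134, -152, -170
D1: -83, -145, -225, -323, -439, -573, -725
x: -64, -147, -292, -517, -840, -1279, -1852

-1852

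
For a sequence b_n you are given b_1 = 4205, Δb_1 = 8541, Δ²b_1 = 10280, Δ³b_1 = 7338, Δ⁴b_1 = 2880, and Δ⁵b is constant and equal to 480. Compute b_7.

Build the table forward from the leading diagonal:
D5: 480, 480, 480, 480, 480, 480, 480
D4: 2880, 3360, 3840, 4320, 4800, 5280, 5760
D3: 7338, 10218, 13578, 17418, 21738, 26538, 31818
D2: 10280, 17618, 27836, 41414, 58832, 80570, 107108
D1: 8541, 18821, 36439, 64275, 105689, 164521, 245091
b: 4205, 12746, 31567, 68006, 132281, 237970, 402491

402491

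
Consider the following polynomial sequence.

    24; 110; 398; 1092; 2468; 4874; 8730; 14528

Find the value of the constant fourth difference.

D1: 86, 288, 694, 1376, 2406, 3856, 5798
D2: 202, 406, 682, 1030, 1450, 1942
D3: 204, 276, 348, 420, 492
D4: 72, 72, 72, 72

72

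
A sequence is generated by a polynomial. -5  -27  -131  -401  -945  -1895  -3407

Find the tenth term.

-22, -104, -270, -544, -950, -1512
-82, -166, -274, -406, -562
-84, -108, -132, -156
-24, -24, -24
Constant fourth difference = -24, so extend:
-156 − 24 = -180;  -562 − 180 = -742;  -1512 − 742 = -2254;  -3407 − 2254 = -5661
-180 − 24 = -204;  -742 − 204 = -946;  -2254 − 946 = -3200;  -5661 − 3200 = -8861
-204 − 24 = -228;  -946 − 228 = -1174;  -3200 − 1174 = -4374;  -8861 − 4374 = -13235

-13235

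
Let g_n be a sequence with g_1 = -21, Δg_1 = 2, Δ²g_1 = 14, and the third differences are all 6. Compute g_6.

189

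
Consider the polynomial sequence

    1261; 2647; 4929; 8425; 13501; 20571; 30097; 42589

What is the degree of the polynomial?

4

1386, 2282, 3496, 5076, 7070, 9526, 12492
896, 1214, 1580, 1994, 2456, 2966
318, 366, 414, 462, 510
48, 48, 48, 48
The fourth differences are constant, so the polynomial has degree 4.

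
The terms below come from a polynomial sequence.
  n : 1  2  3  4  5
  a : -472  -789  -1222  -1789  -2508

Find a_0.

-253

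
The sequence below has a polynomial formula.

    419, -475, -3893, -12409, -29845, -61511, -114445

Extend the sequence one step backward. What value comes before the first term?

D1: -894, -3418, -8516, -17436, -31666, -52934
D2: -2524, -5098, -8920, -14230, -21268
D3: -2574, -3822, -5310, -7038
D4: -1248, -1488, -1728
D5: -240, -240
The fifth differences are constant at -240.
Work back: -1248 + 240 = -1008;  -2574 + 1008 = -1566;  -2524 + 1566 = -958;  -894 + 958 = 64;  419 − 64 = 355

355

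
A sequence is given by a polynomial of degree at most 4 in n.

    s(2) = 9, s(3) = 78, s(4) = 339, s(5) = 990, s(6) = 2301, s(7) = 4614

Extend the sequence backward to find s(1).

6

69, 261, 651, 1311, 2313
192, 390, 660, 1002
198, 270, 342
72, 72
The fourth differences are constant at 72.
Work back: 198 − 72 = 126;  192 − 126 = 66;  69 − 66 = 3;  9 − 3 = 6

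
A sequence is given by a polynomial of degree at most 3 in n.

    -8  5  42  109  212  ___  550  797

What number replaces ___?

357

Using the first 5 terms:
First differences: 13  37  67  103
Second differences: 24  30  36
Third differences: 6  6
Constant third difference = 6.
Extend forward: 36 + 6 = 42;  103 + 42 = 145;  212 + 145 = 357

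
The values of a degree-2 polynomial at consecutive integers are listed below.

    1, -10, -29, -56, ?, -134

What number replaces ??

-91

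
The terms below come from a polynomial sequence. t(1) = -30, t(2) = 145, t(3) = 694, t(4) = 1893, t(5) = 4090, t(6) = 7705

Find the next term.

Δ: 175, 549, 1199, 2197, 3615
Δ²: 374, 650, 998, 1418
Δ³: 276, 348, 420
Δ⁴: 72, 72
Constant fourth difference = 72, so extend:
420 + 72 = 492;  1418 + 492 = 1910;  3615 + 1910 = 5525;  7705 + 5525 = 13230

13230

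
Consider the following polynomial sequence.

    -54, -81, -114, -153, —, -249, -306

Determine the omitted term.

Using the first 4 terms:
D1: -27, -33, -39
D2: -6, -6
Constant second difference = -6.
Extend forward: -39 − 6 = -45;  -153 − 45 = -198

-198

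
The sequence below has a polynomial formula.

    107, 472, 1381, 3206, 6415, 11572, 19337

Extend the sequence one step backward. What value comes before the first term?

365  909  1825  3209  5157  7765
544  916  1384  1948  2608
372  468  564  660
96  96  96
The fourth differences are constant at 96.
Work back: 372 − 96 = 276;  544 − 276 = 268;  365 − 268 = 97;  107 − 97 = 10

10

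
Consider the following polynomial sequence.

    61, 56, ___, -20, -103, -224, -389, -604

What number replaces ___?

31

Using the last 5 terms:
D1: -83, -121, -165, -215
D2: -38, -44, -50
D3: -6, -6
Constant third difference = -6.
Extend backward: -38 + 6 = -32;  -83 + 32 = -51;  -20 + 51 = 31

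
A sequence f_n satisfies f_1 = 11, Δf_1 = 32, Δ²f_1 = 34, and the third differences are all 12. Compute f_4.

Build the table forward from the leading diagonal:
Third differences: 12, 12, 12, 12
Second differences: 34, 46, 58, 70
First differences: 32, 66, 112, 170
f: 11, 43, 109, 221

221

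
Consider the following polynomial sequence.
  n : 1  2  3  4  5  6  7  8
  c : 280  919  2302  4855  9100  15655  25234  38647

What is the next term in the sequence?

56800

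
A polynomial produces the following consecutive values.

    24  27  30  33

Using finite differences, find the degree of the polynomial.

1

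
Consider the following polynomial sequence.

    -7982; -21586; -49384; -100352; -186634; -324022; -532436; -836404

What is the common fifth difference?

Δ: -13604, -27798, -50968, -86282, -137388, -208414, -303968
Δ²: -14194, -23170, -35314, -51106, -71026, -95554
Δ³: -8976, -12144, -15792, -19920, -24528
Δ⁴: -3168, -3648, -4128, -4608
Δ⁵: -480, -480, -480

-480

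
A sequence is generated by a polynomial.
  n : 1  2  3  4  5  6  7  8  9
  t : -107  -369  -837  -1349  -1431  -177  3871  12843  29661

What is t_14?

First differences: -262, -468, -512, -82, 1254, 4048, 8972, 16818
Second differences: -206, -44, 430, 1336, 2794, 4924, 7846
Third differences: 162, 474, 906, 1458, 2130, 2922
Fourth differences: 312, 432, 552, 672, 792
Fifth differences: 120, 120, 120, 120
The fifth differences are constant (120).
792 + 120 = 912;  2922 + 912 = 3834;  7846 + 3834 = 11680;  16818 + 11680 = 28498;  29661 + 28498 = 58159
912 + 120 = 1032;  3834 + 1032 = 4866;  11680 + 4866 = 16546;  28498 + 16546 = 45044;  58159 + 45044 = 103203
1032 + 120 = 1152;  4866 + 1152 = 6018;  16546 + 6018 = 22564;  45044 + 22564 = 67608;  103203 + 67608 = 170811
1152 + 120 = 1272;  6018 + 1272 = 7290;  22564 + 7290 = 29854;  67608 + 29854 = 97462;  170811 + 97462 = 268273
1272 + 120 = 1392;  7290 + 1392 = 8682;  29854 + 8682 = 38536;  97462 + 38536 = 135998;  268273 + 135998 = 404271

404271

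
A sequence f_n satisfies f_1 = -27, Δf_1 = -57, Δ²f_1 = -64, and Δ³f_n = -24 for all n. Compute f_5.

Build the table forward from the leading diagonal:
D3: -24, -24, -24, -24, -24
D2: -64, -88, -112, -136, -160
D1: -57, -121, -209, -321, -457
f: -27, -84, -205, -414, -735

-735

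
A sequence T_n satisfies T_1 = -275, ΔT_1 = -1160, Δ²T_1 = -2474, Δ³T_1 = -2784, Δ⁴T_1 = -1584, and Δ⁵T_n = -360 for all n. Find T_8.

Build the table forward from the leading diagonal:
Fifth differences: -360  -360  -360  -360  -360  -360  -360  -360
Fourth differences: -1584  -1944  -2304  -2664  -3024  -3384  -3744  -4104
Third differences: -2784  -4368  -6312  -8616  -11280  -14304  -17688  -21432
Second differences: -2474  -5258  -9626  -15938  -24554  -35834  -50138  -67826
First differences: -1160  -3634  -8892  -18518  -34456  -59010  -94844  -144982
T: -275  -1435  -5069  -13961  -32479  -66935  -125945  -220789

-220789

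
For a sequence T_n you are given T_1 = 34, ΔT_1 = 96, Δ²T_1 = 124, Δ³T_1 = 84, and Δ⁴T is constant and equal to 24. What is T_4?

Build the table forward from the leading diagonal:
Δ⁴: 24, 24, 24, 24
Δ³: 84, 108, 132, 156
Δ²: 124, 208, 316, 448
Δ: 96, 220, 428, 744
T: 34, 130, 350, 778

778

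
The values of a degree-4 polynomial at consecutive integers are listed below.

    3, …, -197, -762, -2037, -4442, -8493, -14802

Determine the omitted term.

-18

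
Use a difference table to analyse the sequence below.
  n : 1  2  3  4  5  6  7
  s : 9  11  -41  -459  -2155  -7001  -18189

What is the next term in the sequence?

-40591

2  -52  -418  -1696  -4846  -11188
-54  -366  -1278  -3150  -6342
-312  -912  -1872  -3192
-600  -960  -1320
-360  -360
Constant fifth difference = -360, so extend:
-1320 − 360 = -1680;  -3192 − 1680 = -4872;  -6342 − 4872 = -11214;  -11188 − 11214 = -22402;  -18189 − 22402 = -40591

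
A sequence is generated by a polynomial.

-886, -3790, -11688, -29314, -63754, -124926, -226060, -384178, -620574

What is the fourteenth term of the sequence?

-2904, -7898, -17626, -34440, -61172, -101134, -158118, -236396
-4994, -9728, -16814, -26732, -39962, -56984, -78278
-4734, -7086, -9918, -13230, -17022, -21294
-2352, -2832, -3312, -3792, -4272
-480, -480, -480, -480
Fifth differences constant at -480.
-4272 − 480 = -4752;  -21294 − 4752 = -26046;  -78278 − 26046 = -104324;  -236396 − 104324 = -340720;  -620574 − 340720 = -961294
-4752 − 480 = -5232;  -26046 − 5232 = -31278;  -104324 − 31278 = -135602;  -340720 − 135602 = -476322;  -961294 − 476322 = -1437616
-5232 − 480 = -5712;  -31278 − 5712 = -36990;  -135602 − 36990 = -172592;  -476322 − 172592 = -648914;  -1437616 − 648914 = -2086530
-5712 − 480 = -6192;  -36990 − 6192 = -43182;  -172592 − 43182 = -215774;  -648914 − 215774 = -864688;  -2086530 − 864688 = -2951218
-6192 − 480 = -6672;  -43182 − 6672 = -49854;  -215774 − 49854 = -265628;  -864688 − 265628 = -1130316;  -2951218 − 1130316 = -4081534

-4081534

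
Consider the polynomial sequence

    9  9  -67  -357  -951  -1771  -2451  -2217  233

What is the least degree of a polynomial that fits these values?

5

First differences: 0, -76, -290, -594, -820, -680, 234, 2450
Second differences: -76, -214, -304, -226, 140, 914, 2216
Third differences: -138, -90, 78, 366, 774, 1302
Fourth differences: 48, 168, 288, 408, 528
Fifth differences: 120, 120, 120, 120
The fifth differences are constant, so the polynomial has degree 5.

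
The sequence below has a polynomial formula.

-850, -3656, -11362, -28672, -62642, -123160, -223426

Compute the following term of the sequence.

-2806 , -7706 , -17310 , -33970 , -60518 , -100266
-4900 , -9604 , -16660 , -26548 , -39748
-4704 , -7056 , -9888 , -13200
-2352 , -2832 , -3312
-480 , -480
The fifth differences are constant (-480).
-3312 − 480 = -3792;  -13200 − 3792 = -16992;  -39748 − 16992 = -56740;  -100266 − 56740 = -157006;  -223426 − 157006 = -380432

-380432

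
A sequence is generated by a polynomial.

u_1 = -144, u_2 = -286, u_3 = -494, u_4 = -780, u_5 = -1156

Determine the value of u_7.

-2226

D1: -142, -208, -286, -376
D2: -66, -78, -90
D3: -12, -12
Constant third difference = -12, so extend:
-90 − 12 = -102;  -376 − 102 = -478;  -1156 − 478 = -1634
-102 − 12 = -114;  -478 − 114 = -592;  -1634 − 592 = -2226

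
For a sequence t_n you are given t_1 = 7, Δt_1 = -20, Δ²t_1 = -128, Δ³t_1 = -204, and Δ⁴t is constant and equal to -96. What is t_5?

Build the table forward from the leading diagonal:
Fourth differences: -96  -96  -96  -96  -96
Third differences: -204  -300  -396  -492  -588
Second differences: -128  -332  -632  -1028  -1520
First differences: -20  -148  -480  -1112  -2140
t: 7  -13  -161  -641  -1753

-1753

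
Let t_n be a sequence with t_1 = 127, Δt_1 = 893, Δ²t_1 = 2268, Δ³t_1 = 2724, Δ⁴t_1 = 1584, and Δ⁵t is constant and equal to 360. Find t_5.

Build the table forward from the leading diagonal:
D5: 360, 360, 360, 360, 360
D4: 1584, 1944, 2304, 2664, 3024
D3: 2724, 4308, 6252, 8556, 11220
D2: 2268, 4992, 9300, 15552, 24108
D1: 893, 3161, 8153, 17453, 33005
t: 127, 1020, 4181, 12334, 29787

29787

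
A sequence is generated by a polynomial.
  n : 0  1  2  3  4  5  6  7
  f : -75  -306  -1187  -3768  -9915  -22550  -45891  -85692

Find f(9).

-246810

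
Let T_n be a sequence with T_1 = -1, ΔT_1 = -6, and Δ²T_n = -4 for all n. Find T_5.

-49

Build the table forward from the leading diagonal:
Second differences: -4, -4, -4, -4, -4
First differences: -6, -10, -14, -18, -22
T: -1, -7, -17, -31, -49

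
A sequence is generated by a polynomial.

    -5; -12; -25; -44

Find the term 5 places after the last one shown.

-229

-7, -13, -19
-6, -6
Constant second difference = -6, so extend:
-19 − 6 = -25;  -44 − 25 = -69
-25 − 6 = -31;  -69 − 31 = -100
-31 − 6 = -37;  -100 − 37 = -137
-37 − 6 = -43;  -137 − 43 = -180
-43 − 6 = -49;  -180 − 49 = -229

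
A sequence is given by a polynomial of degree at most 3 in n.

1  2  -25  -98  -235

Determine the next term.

-454

D1: 1 , -27 , -73 , -137
D2: -28 , -46 , -64
D3: -18 , -18
Third differences constant at -18.
-64 − 18 = -82;  -137 − 82 = -219;  -235 − 219 = -454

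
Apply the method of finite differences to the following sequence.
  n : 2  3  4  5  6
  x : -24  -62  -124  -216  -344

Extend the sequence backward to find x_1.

Δ: -38, -62, -92, -128
Δ²: -24, -30, -36
Δ³: -6, -6
The third differences are constant at -6.
Work back: -24 + 6 = -18;  -38 + 18 = -20;  -24 + 20 = -4

-4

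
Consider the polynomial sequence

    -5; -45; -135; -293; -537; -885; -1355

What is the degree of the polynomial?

3

First differences: -40, -90, -158, -244, -348, -470
Second differences: -50, -68, -86, -104, -122
Third differences: -18, -18, -18, -18
The third differences are constant, so the polynomial has degree 3.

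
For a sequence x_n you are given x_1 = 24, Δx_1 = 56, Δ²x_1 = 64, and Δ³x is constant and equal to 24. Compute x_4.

408

Build the table forward from the leading diagonal:
Third differences: 24  24  24  24
Second differences: 64  88  112  136
First differences: 56  120  208  320
x: 24  80  200  408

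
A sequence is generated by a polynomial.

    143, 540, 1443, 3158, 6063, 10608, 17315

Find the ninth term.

39663

D1: 397, 903, 1715, 2905, 4545, 6707
D2: 506, 812, 1190, 1640, 2162
D3: 306, 378, 450, 522
D4: 72, 72, 72
The fourth differences are constant (72).
522 + 72 = 594;  2162 + 594 = 2756;  6707 + 2756 = 9463;  17315 + 9463 = 26778
594 + 72 = 666;  2756 + 666 = 3422;  9463 + 3422 = 12885;  26778 + 12885 = 39663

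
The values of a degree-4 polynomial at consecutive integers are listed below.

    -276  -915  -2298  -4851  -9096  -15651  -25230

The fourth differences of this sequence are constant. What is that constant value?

Δ: -639, -1383, -2553, -4245, -6555, -9579
Δ²: -744, -1170, -1692, -2310, -3024
Δ³: -426, -522, -618, -714
Δ⁴: -96, -96, -96

-96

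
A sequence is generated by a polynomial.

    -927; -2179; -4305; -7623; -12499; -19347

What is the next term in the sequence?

-28629

D1: -1252 , -2126 , -3318 , -4876 , -6848
D2: -874 , -1192 , -1558 , -1972
D3: -318 , -366 , -414
D4: -48 , -48
Constant fourth difference = -48, so extend:
-414 − 48 = -462;  -1972 − 462 = -2434;  -6848 − 2434 = -9282;  -19347 − 9282 = -28629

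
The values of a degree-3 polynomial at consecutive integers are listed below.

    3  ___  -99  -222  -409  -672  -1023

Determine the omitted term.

-28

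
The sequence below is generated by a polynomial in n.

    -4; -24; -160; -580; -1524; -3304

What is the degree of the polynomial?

D1: -20, -136, -420, -944, -1780
D2: -116, -284, -524, -836
D3: -168, -240, -312
D4: -72, -72
The fourth differences are constant, so the polynomial has degree 4.

4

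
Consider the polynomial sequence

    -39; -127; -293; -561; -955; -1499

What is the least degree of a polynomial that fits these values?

3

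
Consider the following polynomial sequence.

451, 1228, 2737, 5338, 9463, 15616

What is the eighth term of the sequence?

36382

First differences: 777  1509  2601  4125  6153
Second differences: 732  1092  1524  2028
Third differences: 360  432  504
Fourth differences: 72  72
Fourth differences constant at 72.
504 + 72 = 576;  2028 + 576 = 2604;  6153 + 2604 = 8757;  15616 + 8757 = 24373
576 + 72 = 648;  2604 + 648 = 3252;  8757 + 3252 = 12009;  24373 + 12009 = 36382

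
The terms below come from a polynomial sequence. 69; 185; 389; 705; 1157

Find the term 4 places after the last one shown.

First differences: 116, 204, 316, 452
Second differences: 88, 112, 136
Third differences: 24, 24
The third differences are constant (24).
136 + 24 = 160;  452 + 160 = 612;  1157 + 612 = 1769
160 + 24 = 184;  612 + 184 = 796;  1769 + 796 = 2565
184 + 24 = 208;  796 + 208 = 1004;  2565 + 1004 = 3569
208 + 24 = 232;  1004 + 232 = 1236;  3569 + 1236 = 4805

4805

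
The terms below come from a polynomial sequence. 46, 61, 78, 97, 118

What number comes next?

Δ: 15, 17, 19, 21
Δ²: 2, 2, 2
Second differences constant at 2.
21 + 2 = 23;  118 + 23 = 141

141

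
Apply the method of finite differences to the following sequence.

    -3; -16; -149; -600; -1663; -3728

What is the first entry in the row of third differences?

-198

First differences: -13, -133, -451, -1063, -2065
Second differences: -120, -318, -612, -1002
Third differences: -198, -294, -390
Fourth differences: -96, -96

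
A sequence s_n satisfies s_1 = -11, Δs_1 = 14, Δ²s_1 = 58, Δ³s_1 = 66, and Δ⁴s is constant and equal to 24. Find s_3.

75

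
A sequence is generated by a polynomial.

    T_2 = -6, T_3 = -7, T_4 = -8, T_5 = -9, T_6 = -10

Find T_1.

-5

D1: -1  -1  -1  -1
The first differences are constant at -1.
Work back: -6 + 1 = -5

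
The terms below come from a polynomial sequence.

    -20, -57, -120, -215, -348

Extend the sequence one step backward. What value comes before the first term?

First differences: -37, -63, -95, -133
Second differences: -26, -32, -38
Third differences: -6, -6
The third differences are constant at -6.
Work back: -26 + 6 = -20;  -37 + 20 = -17;  -20 + 17 = -3

-3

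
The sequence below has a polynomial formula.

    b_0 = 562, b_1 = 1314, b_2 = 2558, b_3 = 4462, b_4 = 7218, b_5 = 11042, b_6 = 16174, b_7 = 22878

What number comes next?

D1: 752, 1244, 1904, 2756, 3824, 5132, 6704
D2: 492, 660, 852, 1068, 1308, 1572
D3: 168, 192, 216, 240, 264
D4: 24, 24, 24, 24
The fourth differences are constant (24).
264 + 24 = 288;  1572 + 288 = 1860;  6704 + 1860 = 8564;  22878 + 8564 = 31442

31442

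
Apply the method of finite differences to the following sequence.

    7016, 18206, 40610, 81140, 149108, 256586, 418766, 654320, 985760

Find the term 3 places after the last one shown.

2845676

First differences: 11190, 22404, 40530, 67968, 107478, 162180, 235554, 331440
Second differences: 11214, 18126, 27438, 39510, 54702, 73374, 95886
Third differences: 6912, 9312, 12072, 15192, 18672, 22512
Fourth differences: 2400, 2760, 3120, 3480, 3840
Fifth differences: 360, 360, 360, 360
Constant fifth difference = 360, so extend:
3840 + 360 = 4200;  22512 + 4200 = 26712;  95886 + 26712 = 122598;  331440 + 122598 = 454038;  985760 + 454038 = 1439798
4200 + 360 = 4560;  26712 + 4560 = 31272;  122598 + 31272 = 153870;  454038 + 153870 = 607908;  1439798 + 607908 = 2047706
4560 + 360 = 4920;  31272 + 4920 = 36192;  153870 + 36192 = 190062;  607908 + 190062 = 797970;  2047706 + 797970 = 2845676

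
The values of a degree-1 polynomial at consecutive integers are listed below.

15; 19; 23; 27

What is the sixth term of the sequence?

35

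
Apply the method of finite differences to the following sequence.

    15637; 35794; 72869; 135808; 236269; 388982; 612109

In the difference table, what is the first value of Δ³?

8946

Δ: 20157, 37075, 62939, 100461, 152713, 223127
Δ²: 16918, 25864, 37522, 52252, 70414
Δ³: 8946, 11658, 14730, 18162
Δ⁴: 2712, 3072, 3432
Δ⁵: 360, 360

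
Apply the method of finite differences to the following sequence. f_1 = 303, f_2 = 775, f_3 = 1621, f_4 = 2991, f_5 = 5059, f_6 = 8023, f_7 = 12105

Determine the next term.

17551

D1: 472  846  1370  2068  2964  4082
D2: 374  524  698  896  1118
D3: 150  174  198  222
D4: 24  24  24
Fourth differences constant at 24.
222 + 24 = 246;  1118 + 246 = 1364;  4082 + 1364 = 5446;  12105 + 5446 = 17551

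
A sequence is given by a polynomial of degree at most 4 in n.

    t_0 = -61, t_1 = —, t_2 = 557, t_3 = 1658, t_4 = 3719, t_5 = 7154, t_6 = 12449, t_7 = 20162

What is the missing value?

74

Using the last 6 terms:
Δ: 1101  2061  3435  5295  7713
Δ²: 960  1374  1860  2418
Δ³: 414  486  558
Δ⁴: 72  72
Constant fourth difference = 72.
Extend backward: 414 − 72 = 342;  960 − 342 = 618;  1101 − 618 = 483;  557 − 483 = 74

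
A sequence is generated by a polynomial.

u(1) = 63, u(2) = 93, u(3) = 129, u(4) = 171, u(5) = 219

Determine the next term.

Δ: 30, 36, 42, 48
Δ²: 6, 6, 6
Constant second difference = 6, so extend:
48 + 6 = 54;  219 + 54 = 273

273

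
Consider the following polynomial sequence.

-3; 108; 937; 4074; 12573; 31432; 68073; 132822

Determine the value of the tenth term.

405348

111  829  3137  8499  18859  36641  64749
718  2308  5362  10360  17782  28108
1590  3054  4998  7422  10326
1464  1944  2424  2904
480  480  480
The fifth differences are constant (480).
2904 + 480 = 3384;  10326 + 3384 = 13710;  28108 + 13710 = 41818;  64749 + 41818 = 106567;  132822 + 106567 = 239389
3384 + 480 = 3864;  13710 + 3864 = 17574;  41818 + 17574 = 59392;  106567 + 59392 = 165959;  239389 + 165959 = 405348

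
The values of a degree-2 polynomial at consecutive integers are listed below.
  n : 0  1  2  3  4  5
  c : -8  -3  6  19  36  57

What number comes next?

5 , 9 , 13 , 17 , 21
4 , 4 , 4 , 4
The second differences are constant (4).
21 + 4 = 25;  57 + 25 = 82

82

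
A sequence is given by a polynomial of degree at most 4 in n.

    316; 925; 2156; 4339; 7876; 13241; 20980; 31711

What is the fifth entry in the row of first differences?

5365

D1: 609, 1231, 2183, 3537, 5365, 7739, 10731
D2: 622, 952, 1354, 1828, 2374, 2992
D3: 330, 402, 474, 546, 618
D4: 72, 72, 72, 72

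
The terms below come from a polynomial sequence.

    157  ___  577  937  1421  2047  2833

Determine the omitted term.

323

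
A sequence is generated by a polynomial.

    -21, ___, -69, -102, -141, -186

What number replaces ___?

-42

Using the last 4 terms:
-33, -39, -45
-6, -6
Constant second difference = -6.
Extend backward: -33 + 6 = -27;  -69 + 27 = -42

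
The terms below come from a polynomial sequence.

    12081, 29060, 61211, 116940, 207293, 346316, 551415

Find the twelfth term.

3457820

Δ: 16979, 32151, 55729, 90353, 139023, 205099
Δ²: 15172, 23578, 34624, 48670, 66076
Δ³: 8406, 11046, 14046, 17406
Δ⁴: 2640, 3000, 3360
Δ⁵: 360, 360
Fifth differences constant at 360.
3360 + 360 = 3720;  17406 + 3720 = 21126;  66076 + 21126 = 87202;  205099 + 87202 = 292301;  551415 + 292301 = 843716
3720 + 360 = 4080;  21126 + 4080 = 25206;  87202 + 25206 = 112408;  292301 + 112408 = 404709;  843716 + 404709 = 1248425
4080 + 360 = 4440;  25206 + 4440 = 29646;  112408 + 29646 = 142054;  404709 + 142054 = 546763;  1248425 + 546763 = 1795188
4440 + 360 = 4800;  29646 + 4800 = 34446;  142054 + 34446 = 176500;  546763 + 176500 = 723263;  1795188 + 723263 = 2518451
4800 + 360 = 5160;  34446 + 5160 = 39606;  176500 + 39606 = 216106;  723263 + 216106 = 939369;  2518451 + 939369 = 3457820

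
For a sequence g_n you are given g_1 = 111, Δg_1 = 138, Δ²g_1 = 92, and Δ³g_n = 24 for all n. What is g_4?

Build the table forward from the leading diagonal:
Δ³: 24  24  24  24
Δ²: 92  116  140  164
Δ: 138  230  346  486
g: 111  249  479  825

825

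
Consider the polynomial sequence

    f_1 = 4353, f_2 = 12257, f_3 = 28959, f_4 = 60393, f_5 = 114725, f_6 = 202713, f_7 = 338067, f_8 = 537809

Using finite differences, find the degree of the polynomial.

5

D1: 7904, 16702, 31434, 54332, 87988, 135354, 199742
D2: 8798, 14732, 22898, 33656, 47366, 64388
D3: 5934, 8166, 10758, 13710, 17022
D4: 2232, 2592, 2952, 3312
D5: 360, 360, 360
The fifth differences are constant, so the polynomial has degree 5.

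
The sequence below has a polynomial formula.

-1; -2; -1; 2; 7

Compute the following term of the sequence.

D1: -1, 1, 3, 5
D2: 2, 2, 2
Second differences constant at 2.
5 + 2 = 7;  7 + 7 = 14

14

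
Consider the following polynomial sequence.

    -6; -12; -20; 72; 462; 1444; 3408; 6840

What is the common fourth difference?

96

Δ: -6, -8, 92, 390, 982, 1964, 3432
Δ²: -2, 100, 298, 592, 982, 1468
Δ³: 102, 198, 294, 390, 486
Δ⁴: 96, 96, 96, 96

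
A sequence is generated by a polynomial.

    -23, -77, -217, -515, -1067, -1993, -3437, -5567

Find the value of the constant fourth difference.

D1: -54, -140, -298, -552, -926, -1444, -2130
D2: -86, -158, -254, -374, -518, -686
D3: -72, -96, -120, -144, -168
D4: -24, -24, -24, -24

-24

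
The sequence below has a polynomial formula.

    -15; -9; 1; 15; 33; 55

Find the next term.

D1: 6  10  14  18  22
D2: 4  4  4  4
The second differences are constant (4).
22 + 4 = 26;  55 + 26 = 81

81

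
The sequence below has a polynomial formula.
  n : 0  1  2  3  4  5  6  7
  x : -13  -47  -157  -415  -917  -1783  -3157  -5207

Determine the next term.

-8125

-34, -110, -258, -502, -866, -1374, -2050
-76, -148, -244, -364, -508, -676
-72, -96, -120, -144, -168
-24, -24, -24, -24
The fourth differences are constant (-24).
-168 − 24 = -192;  -676 − 192 = -868;  -2050 − 868 = -2918;  -5207 − 2918 = -8125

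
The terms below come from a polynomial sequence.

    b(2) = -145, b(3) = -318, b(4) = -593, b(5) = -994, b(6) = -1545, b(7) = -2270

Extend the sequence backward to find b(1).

D1: -173  -275  -401  -551  -725
D2: -102  -126  -150  -174
D3: -24  -24  -24
The third differences are constant at -24.
Work back: -102 + 24 = -78;  -173 + 78 = -95;  -145 + 95 = -50

-50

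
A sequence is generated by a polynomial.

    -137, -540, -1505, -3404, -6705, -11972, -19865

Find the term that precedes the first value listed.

-20

First differences: -403  -965  -1899  -3301  -5267  -7893
Second differences: -562  -934  -1402  -1966  -2626
Third differences: -372  -468  -564  -660
Fourth differences: -96  -96  -96
The fourth differences are constant at -96.
Work back: -372 + 96 = -276;  -562 + 276 = -286;  -403 + 286 = -117;  -137 + 117 = -20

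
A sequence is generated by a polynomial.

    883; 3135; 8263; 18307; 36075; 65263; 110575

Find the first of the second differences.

Δ: 2252, 5128, 10044, 17768, 29188, 45312
Δ²: 2876, 4916, 7724, 11420, 16124
Δ³: 2040, 2808, 3696, 4704
Δ⁴: 768, 888, 1008
Δ⁵: 120, 120

2876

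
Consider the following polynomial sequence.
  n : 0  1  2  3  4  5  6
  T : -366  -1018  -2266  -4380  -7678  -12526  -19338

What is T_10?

Δ: -652, -1248, -2114, -3298, -4848, -6812
Δ²: -596, -866, -1184, -1550, -1964
Δ³: -270, -318, -366, -414
Δ⁴: -48, -48, -48
The fourth differences are constant (-48).
-414 − 48 = -462;  -1964 − 462 = -2426;  -6812 − 2426 = -9238;  -19338 − 9238 = -28576
-462 − 48 = -510;  -2426 − 510 = -2936;  -9238 − 2936 = -12174;  -28576 − 12174 = -40750
-510 − 48 = -558;  -2936 − 558 = -3494;  -12174 − 3494 = -15668;  -40750 − 15668 = -56418
-558 − 48 = -606;  -3494 − 606 = -4100;  -15668 − 4100 = -19768;  -56418 − 19768 = -76186

-76186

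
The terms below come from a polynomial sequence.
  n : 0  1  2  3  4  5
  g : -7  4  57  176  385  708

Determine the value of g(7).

1792

Δ: 11, 53, 119, 209, 323
Δ²: 42, 66, 90, 114
Δ³: 24, 24, 24
Third differences constant at 24.
114 + 24 = 138;  323 + 138 = 461;  708 + 461 = 1169
138 + 24 = 162;  461 + 162 = 623;  1169 + 623 = 1792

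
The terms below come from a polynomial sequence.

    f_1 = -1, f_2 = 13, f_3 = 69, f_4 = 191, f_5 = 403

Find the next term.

Δ: 14  56  122  212
Δ²: 42  66  90
Δ³: 24  24
Third differences constant at 24.
90 + 24 = 114;  212 + 114 = 326;  403 + 326 = 729

729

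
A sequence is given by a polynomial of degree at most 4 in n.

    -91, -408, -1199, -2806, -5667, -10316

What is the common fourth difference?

-96

D1: -317, -791, -1607, -2861, -4649
D2: -474, -816, -1254, -1788
D3: -342, -438, -534
D4: -96, -96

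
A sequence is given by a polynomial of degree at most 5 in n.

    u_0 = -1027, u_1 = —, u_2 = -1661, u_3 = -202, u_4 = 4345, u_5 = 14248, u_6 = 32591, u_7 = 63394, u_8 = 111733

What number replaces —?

-1604

Using the last 7 terms:
1459, 4547, 9903, 18343, 30803, 48339
3088, 5356, 8440, 12460, 17536
2268, 3084, 4020, 5076
816, 936, 1056
120, 120
Constant fifth difference = 120.
Extend backward: 816 − 120 = 696;  2268 − 696 = 1572;  3088 − 1572 = 1516;  1459 − 1516 = -57;  -1661 + 57 = -1604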